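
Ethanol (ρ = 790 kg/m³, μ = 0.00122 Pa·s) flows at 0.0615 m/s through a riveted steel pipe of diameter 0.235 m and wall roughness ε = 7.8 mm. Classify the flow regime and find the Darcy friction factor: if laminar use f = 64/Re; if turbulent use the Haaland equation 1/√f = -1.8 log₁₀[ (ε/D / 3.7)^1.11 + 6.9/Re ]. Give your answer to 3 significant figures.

Re = ρVD/μ = 790·0.0615·0.235/0.00122 = 9359.
Re > 4000 → turbulent. ε/D = 0.0078/0.235 = 0.0332; Haaland: 1/√f = -1.8 log₁₀[0.00534 + 0.000737] = 3.989, so f = 0.06284.

f ≈ 0.0628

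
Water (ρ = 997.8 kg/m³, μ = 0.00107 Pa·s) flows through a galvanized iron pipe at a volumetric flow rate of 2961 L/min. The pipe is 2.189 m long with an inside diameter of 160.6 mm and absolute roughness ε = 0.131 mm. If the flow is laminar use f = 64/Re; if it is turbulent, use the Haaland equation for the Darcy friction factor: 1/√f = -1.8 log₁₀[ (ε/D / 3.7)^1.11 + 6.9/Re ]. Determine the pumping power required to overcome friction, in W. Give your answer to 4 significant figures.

P ≈ 38.93 W

Q = 2961 L/min = 2961/60000 = 0.04935 m³/s.
Cross-sectional area A = πD²/4 = π(0.1606)²/4 = 0.02026 m²; mean velocity V = Q/A = 0.04935/0.02026 = 2.436 m/s.
Reynolds number Re = ρVD/μ = 997.8 · 2.436 · 0.1606 / 0.00107 = 3.648e+05.
Re > 4000 → turbulent. Relative roughness ε/D = 0.000131/0.1606 = 0.000816. Haaland: 1/√f = -1.8 log₁₀[(0.000816/3.7)^1.11 + 6.9/3.648e+05] = -1.8 log₁₀[8.73e-05 + 1.89e-05] = 7.153, so f = 0.01955.
Darcy-Weisbach: ΔP = f(L/D)(ρV²/2) = 0.01955·(2.189/0.1606)·(997.8·2.436²/2) = 0.01955·13.63·2961 = 788.8 Pa.
Pumping power P = QΔP = 0.04935·788.8 = 38.928 W = 38.93 W.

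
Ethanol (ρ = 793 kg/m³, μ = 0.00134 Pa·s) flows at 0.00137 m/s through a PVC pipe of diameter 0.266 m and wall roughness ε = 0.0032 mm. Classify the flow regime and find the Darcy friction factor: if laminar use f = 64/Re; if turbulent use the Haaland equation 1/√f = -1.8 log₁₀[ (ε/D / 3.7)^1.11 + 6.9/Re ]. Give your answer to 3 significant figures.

f ≈ 0.297

Re = ρVD/μ = 793·0.00137·0.266/0.00134 = 215.7.
Re < 2300 → laminar, so f = 64/Re = 0.2968 (roughness is irrelevant in laminar flow).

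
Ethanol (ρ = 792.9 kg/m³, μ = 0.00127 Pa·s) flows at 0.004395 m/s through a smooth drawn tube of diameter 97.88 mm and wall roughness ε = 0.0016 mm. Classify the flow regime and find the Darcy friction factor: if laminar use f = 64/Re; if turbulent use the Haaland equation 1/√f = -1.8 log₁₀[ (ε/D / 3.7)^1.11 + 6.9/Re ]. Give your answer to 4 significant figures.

f ≈ 0.2383

Re = ρVD/μ = 792.9·0.004395·0.09788/0.00127 = 268.6.
Re < 2300 → laminar, so f = 64/Re = 0.2383 (roughness is irrelevant in laminar flow).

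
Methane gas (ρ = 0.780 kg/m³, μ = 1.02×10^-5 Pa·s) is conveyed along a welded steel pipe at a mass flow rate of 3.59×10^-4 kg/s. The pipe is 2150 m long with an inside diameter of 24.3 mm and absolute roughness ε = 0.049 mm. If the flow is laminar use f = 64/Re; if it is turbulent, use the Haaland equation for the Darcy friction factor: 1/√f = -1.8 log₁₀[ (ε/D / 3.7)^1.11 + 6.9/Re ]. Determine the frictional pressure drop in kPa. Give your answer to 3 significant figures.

ΔP ≈ 1.18 kPa

A = πD²/4 = π(0.0243)²/4 = 0.0004638 m²; mean velocity V = ṁ/(ρA) = 0.000359/(0.78 · 0.0004638) = 0.9924 m/s.
Reynolds number Re = ρVD/μ = 0.78 · 0.9924 · 0.0243 / 1.02e-05 = 1844.
Re < 2300 → laminar flow, so f = 64/Re = 64/1844 = 0.0347 (the turbulent correlation is not needed).
Darcy-Weisbach: ΔP = f(L/D)(ρV²/2) = 0.0347·(2150/0.0243)·(0.78·0.9924²/2) = 0.0347·8.848e+04·0.3841 = 1179 Pa.
ΔP = 1179 Pa = 1.18 kPa.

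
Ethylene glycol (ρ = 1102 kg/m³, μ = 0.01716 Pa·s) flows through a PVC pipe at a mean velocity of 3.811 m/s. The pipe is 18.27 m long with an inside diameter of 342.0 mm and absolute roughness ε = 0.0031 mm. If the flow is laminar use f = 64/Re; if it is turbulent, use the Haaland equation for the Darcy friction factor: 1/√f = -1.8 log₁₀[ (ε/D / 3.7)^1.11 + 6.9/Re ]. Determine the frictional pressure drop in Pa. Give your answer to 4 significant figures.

Reynolds number Re = ρVD/μ = 1102 · 3.811 · 0.342 / 0.0172 = 8.37e+04.
Re > 4000 → turbulent. Relative roughness ε/D = 3.1e-06/0.342 = 9.06e-06. Haaland: 1/√f = -1.8 log₁₀[(9.06e-06/3.7)^1.11 + 6.9/8.37e+04] = -1.8 log₁₀[5.91e-07 + 8.24e-05] = 7.345, so f = 0.01853.
Darcy-Weisbach: ΔP = f(L/D)(ρV²/2) = 0.01853·(18.27/0.342)·(1102·3.811²/2) = 0.01853·53.42·8003 = 7923 Pa.

ΔP ≈ 7923 Pa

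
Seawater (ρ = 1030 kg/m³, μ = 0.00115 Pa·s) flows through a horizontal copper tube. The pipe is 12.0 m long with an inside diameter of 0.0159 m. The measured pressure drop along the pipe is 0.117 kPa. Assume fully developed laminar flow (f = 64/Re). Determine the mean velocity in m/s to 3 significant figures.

For laminar flow, f = 64/Re with Re = ρVD/μ, so Darcy-Weisbach reduces to ΔP = 32μLV/D². Solving for V: V = ΔP·D²/(32μL) = 117·(0.0159)²/(32·0.00115·12) = 0.06698 m/s.
Check: Re = ρVD/μ = 1030·0.06698·0.0159/0.00115 = 953.9 < 2300, so the laminar assumption holds.

V ≈ 0.0670 m/s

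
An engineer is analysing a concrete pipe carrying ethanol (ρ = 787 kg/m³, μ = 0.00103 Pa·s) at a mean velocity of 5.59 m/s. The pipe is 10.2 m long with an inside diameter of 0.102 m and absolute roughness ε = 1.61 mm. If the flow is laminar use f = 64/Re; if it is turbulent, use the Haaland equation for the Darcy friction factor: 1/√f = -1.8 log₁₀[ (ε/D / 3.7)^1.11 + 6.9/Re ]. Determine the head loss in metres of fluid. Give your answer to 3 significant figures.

h_f ≈ 7.12 m

Reynolds number Re = ρVD/μ = 787 · 5.59 · 0.102 / 0.00103 = 4.357e+05.
Re > 4000 → turbulent. Relative roughness ε/D = 0.00161/0.102 = 0.0158. Haaland: 1/√f = -1.8 log₁₀[(0.0158/3.7)^1.11 + 6.9/4.357e+05] = -1.8 log₁₀[0.00234 + 1.58e-05] = 4.73, so f = 0.0447.
Darcy-Weisbach: ΔP = f(L/D)(ρV²/2) = 0.0447·(10.2/0.102)·(787·5.59²/2) = 0.0447·100·1.23e+04 = 5.496e+04 Pa.
Head loss h_f = ΔP/(ρg) = 5.496e+04/(787·9.81) = 7.12 m.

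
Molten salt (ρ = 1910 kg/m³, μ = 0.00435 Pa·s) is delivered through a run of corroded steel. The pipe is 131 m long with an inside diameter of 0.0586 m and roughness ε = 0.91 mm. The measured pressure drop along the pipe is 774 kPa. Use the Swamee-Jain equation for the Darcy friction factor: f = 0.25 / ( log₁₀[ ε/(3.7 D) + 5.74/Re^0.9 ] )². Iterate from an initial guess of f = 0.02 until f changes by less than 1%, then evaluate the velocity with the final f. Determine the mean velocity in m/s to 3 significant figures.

V ≈ 2.83 m/s

Rearranging Darcy-Weisbach: V = √(2·ΔP·D/(f·L·ρ)). With ε/D = 0.00091/0.0586 = 0.0155, iterate starting from f = 0.02:
  f = 0.02 → V = √(2·7.74e+05·0.0586/(0.02·131·1910)) = 4.258 m/s; Re = ρVD/μ = 1.095e+05; f → 0.04488
  f = 0.04488 → V = 2.842 m/s; Re = 7.313e+04; f → 0.04516
Converged (Δf/f < 1%). With the final f = 0.04516: V = √(2·7.74e+05·0.0586/(0.04516·131·1910)) = 2.833 m/s.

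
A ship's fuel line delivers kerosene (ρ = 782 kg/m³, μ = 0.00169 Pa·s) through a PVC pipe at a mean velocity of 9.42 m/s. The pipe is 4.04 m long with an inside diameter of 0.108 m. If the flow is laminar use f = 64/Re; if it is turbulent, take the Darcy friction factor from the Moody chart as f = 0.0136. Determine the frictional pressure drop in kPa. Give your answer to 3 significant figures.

ΔP ≈ 17.7 kPa

Reynolds number Re = ρVD/μ = 782 · 9.42 · 0.108 / 0.00169 = 4.708e+05.
Re > 4000 → turbulent; use the Moody-chart value f = 0.0136.
Darcy-Weisbach: ΔP = f(L/D)(ρV²/2) = 0.0136·(4.04/0.108)·(782·9.42²/2) = 0.0136·37.41·3.47e+04 = 1.765e+04 Pa.
ΔP = 1.765e+04 Pa = 17.7 kPa.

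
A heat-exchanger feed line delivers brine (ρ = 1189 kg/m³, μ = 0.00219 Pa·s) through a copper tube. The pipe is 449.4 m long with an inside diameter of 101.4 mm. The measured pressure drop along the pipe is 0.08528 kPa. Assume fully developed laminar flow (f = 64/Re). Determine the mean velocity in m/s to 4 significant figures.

For laminar flow, f = 64/Re with Re = ρVD/μ, so Darcy-Weisbach reduces to ΔP = 32μLV/D². Solving for V: V = ΔP·D²/(32μL) = 85.28·(0.1014)²/(32·0.00219·449.4) = 0.02784 m/s.
Check: Re = ρVD/μ = 1189·0.02784·0.1014/0.00219 = 1533 < 2300, so the laminar assumption holds.

V ≈ 0.02784 m/s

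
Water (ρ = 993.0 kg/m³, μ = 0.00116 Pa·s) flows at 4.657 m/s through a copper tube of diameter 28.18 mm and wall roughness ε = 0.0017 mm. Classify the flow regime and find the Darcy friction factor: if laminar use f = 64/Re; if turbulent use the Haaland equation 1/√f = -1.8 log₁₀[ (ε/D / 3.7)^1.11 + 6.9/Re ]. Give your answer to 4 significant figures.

Re = ρVD/μ = 993·4.657·0.02818/0.00116 = 1.123e+05.
Re > 4000 → turbulent. ε/D = 1.7e-06/0.02818 = 6.03e-05; Haaland: 1/√f = -1.8 log₁₀[4.85e-06 + 6.14e-05] = 7.522, so f = 0.01768.

f ≈ 0.01768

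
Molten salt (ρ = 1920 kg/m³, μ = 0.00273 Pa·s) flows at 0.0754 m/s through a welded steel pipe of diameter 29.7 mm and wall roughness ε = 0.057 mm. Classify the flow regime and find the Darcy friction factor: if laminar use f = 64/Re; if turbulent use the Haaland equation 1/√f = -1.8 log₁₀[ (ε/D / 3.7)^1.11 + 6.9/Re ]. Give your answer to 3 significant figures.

Re = ρVD/μ = 1920·0.0754·0.0297/0.00273 = 1575.
Re < 2300 → laminar, so f = 64/Re = 0.04064 (roughness is irrelevant in laminar flow).

f ≈ 0.0406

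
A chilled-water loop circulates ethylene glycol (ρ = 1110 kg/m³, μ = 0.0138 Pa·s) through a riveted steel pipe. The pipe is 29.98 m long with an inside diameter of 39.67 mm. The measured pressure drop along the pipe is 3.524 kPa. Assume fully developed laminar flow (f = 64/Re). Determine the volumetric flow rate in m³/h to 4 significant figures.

Q ≈ 1.864 m³/h

For laminar flow, f = 64/Re with Re = ρVD/μ, so Darcy-Weisbach reduces to ΔP = 32μLV/D². Solving for V: V = ΔP·D²/(32μL) = 3524·(0.03967)²/(32·0.0138·29.98) = 0.4189 m/s.
Check: Re = ρVD/μ = 1110·0.4189·0.03967/0.0138 = 1337 < 2300, so the laminar assumption holds.
Q = V·A = 0.4189·(π/4·0.03967²) = 0.0005177 m³/s = 1.864 m³/h.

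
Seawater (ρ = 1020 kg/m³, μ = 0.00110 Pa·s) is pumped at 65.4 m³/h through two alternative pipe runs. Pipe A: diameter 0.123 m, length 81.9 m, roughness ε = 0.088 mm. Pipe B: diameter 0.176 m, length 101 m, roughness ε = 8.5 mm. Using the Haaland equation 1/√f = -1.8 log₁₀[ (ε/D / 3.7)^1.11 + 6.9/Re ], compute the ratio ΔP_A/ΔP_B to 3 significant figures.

Pipe A: V = Q/A = 0.01817/0.01188 = 1.529 m/s; Re = 1.744e+05; ε/D = 0.000715; Haaland → f = 0.01989; ΔP_A = f(L/D)(ρV²/2) = 1.579e+04 Pa.
Pipe B: V = Q/A = 0.01817/0.02433 = 0.7467 m/s; Re = 1.219e+05; ε/D = 0.0483; Haaland → f = 0.07076; ΔP_B = f(L/D)(ρV²/2) = 1.155e+04 Pa.
ΔP_A/ΔP_B = 1.579e+04/1.155e+04 = 1.37.

ΔP_A/ΔP_B ≈ 1.37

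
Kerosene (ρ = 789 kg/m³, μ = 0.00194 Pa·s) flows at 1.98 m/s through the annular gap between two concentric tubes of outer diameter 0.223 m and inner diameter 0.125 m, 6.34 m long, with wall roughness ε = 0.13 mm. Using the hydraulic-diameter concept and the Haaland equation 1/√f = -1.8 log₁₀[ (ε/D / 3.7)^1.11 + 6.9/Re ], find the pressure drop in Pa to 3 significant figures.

Hydraulic diameter D_h = 4A/P = D_o - D_i = 0.223 - 0.125 = 0.098 m.
Re = ρVD_h/μ = 789·1.98·0.098/0.00194 = 7.892e+04.
ε/D_h = 0.00013/0.098 = 0.00133; Haaland gives 1/√f = -1.8 log₁₀[0.00015+8.74e-05] = 6.525, so f = 0.02349.
ΔP = f(L/D_h)(ρV²/2) = 0.02349·6.34/0.098·1547 = 2350 Pa.

ΔP ≈ 2350 Pa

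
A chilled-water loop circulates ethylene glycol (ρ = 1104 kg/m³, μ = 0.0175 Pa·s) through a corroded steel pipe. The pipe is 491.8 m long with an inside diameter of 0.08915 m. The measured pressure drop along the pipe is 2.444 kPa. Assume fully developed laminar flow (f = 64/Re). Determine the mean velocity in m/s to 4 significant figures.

V ≈ 0.07053 m/s

For laminar flow, f = 64/Re with Re = ρVD/μ, so Darcy-Weisbach reduces to ΔP = 32μLV/D². Solving for V: V = ΔP·D²/(32μL) = 2444·(0.08915)²/(32·0.0175·491.8) = 0.07053 m/s.
Check: Re = ρVD/μ = 1104·0.07053·0.08915/0.0175 = 396.7 < 2300, so the laminar assumption holds.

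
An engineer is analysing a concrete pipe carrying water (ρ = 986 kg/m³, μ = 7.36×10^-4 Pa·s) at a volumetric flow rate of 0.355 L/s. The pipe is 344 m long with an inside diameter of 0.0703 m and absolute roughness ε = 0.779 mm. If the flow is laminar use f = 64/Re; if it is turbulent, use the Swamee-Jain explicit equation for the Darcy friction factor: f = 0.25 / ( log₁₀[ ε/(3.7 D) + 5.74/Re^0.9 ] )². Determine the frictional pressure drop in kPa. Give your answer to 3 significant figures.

Q = 0.355 L/s = 0.355/1000 = 0.000355 m³/s.
Cross-sectional area A = πD²/4 = π(0.0703)²/4 = 0.003882 m²; mean velocity V = Q/A = 0.000355/0.003882 = 0.09146 m/s.
Reynolds number Re = ρVD/μ = 986 · 0.09146 · 0.0703 / 0.000736 = 8614.
Re > 4000 → turbulent. Relative roughness ε/D = 0.000779/0.0703 = 0.0111. Swamee-Jain: f = 0.25/(log₁₀[0.0111/3.7 + 5.74/8614^0.9])² = 0.25/(log₁₀[0.00299 + 0.00165])² = 0.25/(-2.333)² = 0.04593.
Darcy-Weisbach: ΔP = f(L/D)(ρV²/2) = 0.04593·(344/0.0703)·(986·0.09146²/2) = 0.04593·4893·4.124 = 926.8 Pa.
ΔP = 926.8 Pa = 0.927 kPa.

ΔP ≈ 0.927 kPa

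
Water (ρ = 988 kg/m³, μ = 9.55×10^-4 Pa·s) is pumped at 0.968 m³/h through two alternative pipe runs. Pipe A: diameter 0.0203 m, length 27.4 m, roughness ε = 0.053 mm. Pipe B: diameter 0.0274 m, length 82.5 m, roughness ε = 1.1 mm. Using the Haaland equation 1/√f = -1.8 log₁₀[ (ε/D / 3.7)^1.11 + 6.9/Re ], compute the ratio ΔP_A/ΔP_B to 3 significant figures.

Pipe A: V = Q/A = 0.0002689/0.0003237 = 0.8308 m/s; Re = 1.745e+04; ε/D = 0.00261; Haaland → f = 0.03117; ΔP_A = f(L/D)(ρV²/2) = 1.434e+04 Pa.
Pipe B: V = Q/A = 0.0002689/0.0005896 = 0.456 m/s; Re = 1.293e+04; ε/D = 0.0401; Haaland → f = 0.06696; ΔP_B = f(L/D)(ρV²/2) = 2.071e+04 Pa.
ΔP_A/ΔP_B = 1.434e+04/2.071e+04 = 0.693.

ΔP_A/ΔP_B ≈ 0.693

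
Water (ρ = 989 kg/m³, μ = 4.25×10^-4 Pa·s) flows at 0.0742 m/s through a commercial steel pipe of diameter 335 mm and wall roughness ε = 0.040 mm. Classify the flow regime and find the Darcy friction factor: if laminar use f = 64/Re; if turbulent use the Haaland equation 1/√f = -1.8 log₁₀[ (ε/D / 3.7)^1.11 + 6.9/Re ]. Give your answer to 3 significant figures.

f ≈ 0.0204

Re = ρVD/μ = 989·0.0742·0.335/0.000425 = 5.784e+04.
Re > 4000 → turbulent. ε/D = 4e-05/0.335 = 0.000119; Haaland: 1/√f = -1.8 log₁₀[1.03e-05 + 0.000119] = 6.997, so f = 0.02043.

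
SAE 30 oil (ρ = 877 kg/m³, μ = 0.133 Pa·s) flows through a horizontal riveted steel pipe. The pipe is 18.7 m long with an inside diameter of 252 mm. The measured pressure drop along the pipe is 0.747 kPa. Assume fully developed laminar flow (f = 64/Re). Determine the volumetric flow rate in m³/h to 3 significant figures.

Q ≈ 107 m³/h

For laminar flow, f = 64/Re with Re = ρVD/μ, so Darcy-Weisbach reduces to ΔP = 32μLV/D². Solving for V: V = ΔP·D²/(32μL) = 747·(0.252)²/(32·0.133·18.7) = 0.596 m/s.
Check: Re = ρVD/μ = 877·0.596·0.252/0.133 = 990.4 < 2300, so the laminar assumption holds.
Q = V·A = 0.596·(π/4·0.252²) = 0.02973 m³/s = 107 m³/h.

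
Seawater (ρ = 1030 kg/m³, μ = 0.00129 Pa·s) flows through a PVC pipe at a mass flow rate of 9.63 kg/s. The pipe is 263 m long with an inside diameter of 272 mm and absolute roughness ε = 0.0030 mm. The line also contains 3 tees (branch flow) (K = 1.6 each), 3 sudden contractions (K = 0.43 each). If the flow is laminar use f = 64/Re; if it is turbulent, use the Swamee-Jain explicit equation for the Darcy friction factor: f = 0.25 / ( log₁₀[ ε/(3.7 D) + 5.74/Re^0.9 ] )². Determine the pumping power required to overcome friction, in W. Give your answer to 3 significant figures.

P ≈ 3.48 W

A = πD²/4 = π(0.272)²/4 = 0.05811 m²; mean velocity V = ṁ/(ρA) = 9.63/(1030 · 0.05811) = 0.1609 m/s.
Reynolds number Re = ρVD/μ = 1030 · 0.1609 · 0.272 / 0.00129 = 3.494e+04.
Re > 4000 → turbulent. Relative roughness ε/D = 3e-06/0.272 = 1.1e-05. Swamee-Jain: f = 0.25/(log₁₀[1.1e-05/3.7 + 5.74/3.494e+04^0.9])² = 0.25/(log₁₀[2.98e-06 + 0.000468])² = 0.25/(-3.327)² = 0.02258.
Total minor-loss coefficient ΣK = 3·1.6 + 3·0.43 = 6.09.
ΔP = [f·L/D + ΣK]·(ρV²/2) = [0.02258·263/0.272 + 6.09]·(1030·0.1609²/2) = [21.83 + 6.09]·13.33 = 372.3 Pa.
Q = ṁ/ρ = 9.63/1030 = 0.00935 m³/s.
Pumping power P = QΔP = 0.00935·372.3 = 3.481 W = 3.48 W.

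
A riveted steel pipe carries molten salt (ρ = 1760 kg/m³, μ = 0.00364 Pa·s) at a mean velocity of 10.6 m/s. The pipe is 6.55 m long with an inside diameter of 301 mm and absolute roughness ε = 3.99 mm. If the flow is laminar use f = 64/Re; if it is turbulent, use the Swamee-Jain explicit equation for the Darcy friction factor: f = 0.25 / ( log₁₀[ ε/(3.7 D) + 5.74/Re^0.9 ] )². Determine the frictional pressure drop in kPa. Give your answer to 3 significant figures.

Reynolds number Re = ρVD/μ = 1760 · 10.6 · 0.301 / 0.00364 = 1.543e+06.
Re > 4000 → turbulent. Relative roughness ε/D = 0.00399/0.301 = 0.0133. Swamee-Jain: f = 0.25/(log₁₀[0.0133/3.7 + 5.74/1.543e+06^0.9])² = 0.25/(log₁₀[0.00358 + 1.55e-05])² = 0.25/(-2.444)² = 0.04186.
Darcy-Weisbach: ΔP = f(L/D)(ρV²/2) = 0.04186·(6.55/0.301)·(1760·10.6²/2) = 0.04186·21.76·9.888e+04 = 9.006e+04 Pa.
ΔP = 9.006e+04 Pa = 90.1 kPa.

ΔP ≈ 90.1 kPa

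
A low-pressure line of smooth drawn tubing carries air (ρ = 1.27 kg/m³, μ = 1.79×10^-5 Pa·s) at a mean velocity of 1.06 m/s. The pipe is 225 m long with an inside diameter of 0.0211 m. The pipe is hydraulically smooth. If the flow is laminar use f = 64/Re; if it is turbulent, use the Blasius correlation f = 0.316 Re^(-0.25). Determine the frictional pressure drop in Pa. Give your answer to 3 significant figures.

Reynolds number Re = ρVD/μ = 1.27 · 1.06 · 0.0211 / 1.79e-05 = 1587.
Re < 2300 → laminar flow, so f = 64/Re = 64/1587 = 0.04033 (the turbulent correlation is not needed).
Darcy-Weisbach: ΔP = f(L/D)(ρV²/2) = 0.04033·(225/0.0211)·(1.27·1.06²/2) = 0.04033·1.066e+04·0.7135 = 306.9 Pa.

ΔP ≈ 307 Pa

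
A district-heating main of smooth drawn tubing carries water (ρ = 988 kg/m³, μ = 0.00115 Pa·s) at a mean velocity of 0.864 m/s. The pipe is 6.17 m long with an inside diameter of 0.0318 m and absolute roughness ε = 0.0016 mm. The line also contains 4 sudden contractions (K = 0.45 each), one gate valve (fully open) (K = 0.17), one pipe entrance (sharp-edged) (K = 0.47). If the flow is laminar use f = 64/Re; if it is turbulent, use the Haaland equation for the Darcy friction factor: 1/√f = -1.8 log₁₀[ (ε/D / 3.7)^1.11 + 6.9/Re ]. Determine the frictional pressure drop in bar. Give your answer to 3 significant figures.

Reynolds number Re = ρVD/μ = 988 · 0.864 · 0.0318 / 0.00115 = 2.36e+04.
Re > 4000 → turbulent. Relative roughness ε/D = 1.6e-06/0.0318 = 5.03e-05. Haaland: 1/√f = -1.8 log₁₀[(5.03e-05/3.7)^1.11 + 6.9/2.36e+04] = -1.8 log₁₀[3.96e-06 + 0.000292] = 6.351, so f = 0.02479.
Total minor-loss coefficient ΣK = 4·0.45 + 1·0.17 + 1·0.47 = 2.44.
ΔP = [f·L/D + ΣK]·(ρV²/2) = [0.02479·6.17/0.0318 + 2.44]·(988·0.864²/2) = [4.81 + 2.44]·368.8 = 2674 Pa.
ΔP = 2674 Pa = 0.0267 bar.

ΔP ≈ 0.0267 bar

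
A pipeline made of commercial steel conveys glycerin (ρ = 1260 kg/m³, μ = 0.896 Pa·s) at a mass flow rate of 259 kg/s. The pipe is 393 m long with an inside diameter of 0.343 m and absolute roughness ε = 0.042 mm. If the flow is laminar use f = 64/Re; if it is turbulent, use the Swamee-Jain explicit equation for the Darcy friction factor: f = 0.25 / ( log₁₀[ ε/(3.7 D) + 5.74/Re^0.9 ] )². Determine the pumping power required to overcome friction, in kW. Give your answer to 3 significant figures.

P ≈ 43.8 kW

A = πD²/4 = π(0.343)²/4 = 0.0924 m²; mean velocity V = ṁ/(ρA) = 259/(1260 · 0.0924) = 2.225 m/s.
Reynolds number Re = ρVD/μ = 1260 · 2.225 · 0.343 / 0.896 = 1073.
Re < 2300 → laminar flow, so f = 64/Re = 64/1073 = 0.05964 (the turbulent correlation is not needed).
Darcy-Weisbach: ΔP = f(L/D)(ρV²/2) = 0.05964·(393/0.343)·(1260·2.225²/2) = 0.05964·1146·3118 = 2.131e+05 Pa.
Q = ṁ/ρ = 259/1260 = 0.2056 m³/s.
Pumping power P = QΔP = 0.2056·2.131e+05 = 43800 W = 43.8 kW.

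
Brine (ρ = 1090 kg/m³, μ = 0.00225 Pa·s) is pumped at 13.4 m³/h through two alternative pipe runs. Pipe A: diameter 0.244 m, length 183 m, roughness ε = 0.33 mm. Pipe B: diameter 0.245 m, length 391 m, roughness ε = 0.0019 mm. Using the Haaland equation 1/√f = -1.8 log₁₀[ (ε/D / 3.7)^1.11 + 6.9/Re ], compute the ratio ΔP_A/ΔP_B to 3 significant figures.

ΔP_A/ΔP_B ≈ 0.503

Pipe A: V = Q/A = 0.003722/0.04676 = 0.0796 m/s; Re = 9410; ε/D = 0.00135; Haaland → f = 0.03313; ΔP_A = f(L/D)(ρV²/2) = 85.8 Pa.
Pipe B: V = Q/A = 0.003722/0.04714 = 0.07896 m/s; Re = 9371; ε/D = 7.76e-06; Haaland → f = 0.03145; ΔP_B = f(L/D)(ρV²/2) = 170.5 Pa.
ΔP_A/ΔP_B = 85.8/170.5 = 0.503.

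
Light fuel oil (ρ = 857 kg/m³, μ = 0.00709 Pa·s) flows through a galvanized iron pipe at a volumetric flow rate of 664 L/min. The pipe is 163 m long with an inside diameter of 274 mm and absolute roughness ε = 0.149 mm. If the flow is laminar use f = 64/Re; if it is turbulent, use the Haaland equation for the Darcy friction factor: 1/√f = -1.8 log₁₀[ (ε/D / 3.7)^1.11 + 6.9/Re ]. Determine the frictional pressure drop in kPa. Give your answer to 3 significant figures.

Q = 664 L/min = 664/60000 = 0.01107 m³/s.
Cross-sectional area A = πD²/4 = π(0.274)²/4 = 0.05896 m²; mean velocity V = Q/A = 0.01107/0.05896 = 0.1877 m/s.
Reynolds number Re = ρVD/μ = 857 · 0.1877 · 0.274 / 0.00709 = 6216.
Re > 4000 → turbulent. Relative roughness ε/D = 0.000149/0.274 = 0.000544. Haaland: 1/√f = -1.8 log₁₀[(0.000544/3.7)^1.11 + 6.9/6216] = -1.8 log₁₀[5.57e-05 + 0.00111] = 5.28, so f = 0.03587.
Darcy-Weisbach: ΔP = f(L/D)(ρV²/2) = 0.03587·(163/0.274)·(857·0.1877²/2) = 0.03587·594.9·15.09 = 322.1 Pa.
ΔP = 322.1 Pa = 0.322 kPa.

ΔP ≈ 0.322 kPa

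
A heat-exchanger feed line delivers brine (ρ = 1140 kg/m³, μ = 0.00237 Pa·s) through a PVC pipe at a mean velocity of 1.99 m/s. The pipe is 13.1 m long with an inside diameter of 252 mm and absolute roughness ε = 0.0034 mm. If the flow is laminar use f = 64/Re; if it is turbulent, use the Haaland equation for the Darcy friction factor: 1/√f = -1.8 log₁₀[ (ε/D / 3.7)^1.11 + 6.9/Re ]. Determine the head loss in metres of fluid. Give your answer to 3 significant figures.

h_f ≈ 0.158 m

Reynolds number Re = ρVD/μ = 1140 · 1.99 · 0.252 / 0.00237 = 2.412e+05.
Re > 4000 → turbulent. Relative roughness ε/D = 3.4e-06/0.252 = 1.35e-05. Haaland: 1/√f = -1.8 log₁₀[(1.35e-05/3.7)^1.11 + 6.9/2.412e+05] = -1.8 log₁₀[9.2e-07 + 2.86e-05] = 8.154, so f = 0.01504.
Darcy-Weisbach: ΔP = f(L/D)(ρV²/2) = 0.01504·(13.1/0.252)·(1140·1.99²/2) = 0.01504·51.98·2257 = 1765 Pa.
Head loss h_f = ΔP/(ρg) = 1765/(1140·9.81) = 0.158 m.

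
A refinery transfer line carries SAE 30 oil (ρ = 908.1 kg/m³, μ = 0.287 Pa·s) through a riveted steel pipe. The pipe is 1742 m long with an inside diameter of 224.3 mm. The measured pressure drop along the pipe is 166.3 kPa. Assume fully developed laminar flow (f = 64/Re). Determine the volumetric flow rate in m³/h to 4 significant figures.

For laminar flow, f = 64/Re with Re = ρVD/μ, so Darcy-Weisbach reduces to ΔP = 32μLV/D². Solving for V: V = ΔP·D²/(32μL) = 1.663e+05·(0.2243)²/(32·0.287·1742) = 0.523 m/s.
Check: Re = ρVD/μ = 908.1·0.523·0.2243/0.287 = 371.2 < 2300, so the laminar assumption holds.
Q = V·A = 0.523·(π/4·0.2243²) = 0.02066 m³/s = 74.39 m³/h.

Q ≈ 74.39 m³/h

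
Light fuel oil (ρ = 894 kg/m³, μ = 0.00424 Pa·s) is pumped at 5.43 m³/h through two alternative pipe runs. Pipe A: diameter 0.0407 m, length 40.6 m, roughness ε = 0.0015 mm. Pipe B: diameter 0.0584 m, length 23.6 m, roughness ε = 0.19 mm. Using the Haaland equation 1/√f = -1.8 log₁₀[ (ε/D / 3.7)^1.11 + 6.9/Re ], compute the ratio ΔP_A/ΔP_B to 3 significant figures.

Pipe A: V = Q/A = 0.001508/0.001301 = 1.159 m/s; Re = 9949; ε/D = 3.69e-05; Haaland → f = 0.03096; ΔP_A = f(L/D)(ρV²/2) = 1.856e+04 Pa.
Pipe B: V = Q/A = 0.001508/0.002679 = 0.5631 m/s; Re = 6934; ε/D = 0.00325; Haaland → f = 0.0379; ΔP_B = f(L/D)(ρV²/2) = 2171 Pa.
ΔP_A/ΔP_B = 1.856e+04/2171 = 8.55.

ΔP_A/ΔP_B ≈ 8.55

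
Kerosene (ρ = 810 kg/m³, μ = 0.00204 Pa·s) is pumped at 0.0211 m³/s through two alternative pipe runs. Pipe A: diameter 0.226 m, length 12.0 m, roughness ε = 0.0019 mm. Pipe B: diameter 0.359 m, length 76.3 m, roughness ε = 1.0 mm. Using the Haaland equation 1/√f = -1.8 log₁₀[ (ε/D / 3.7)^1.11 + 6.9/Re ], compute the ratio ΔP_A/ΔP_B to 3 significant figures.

ΔP_A/ΔP_B ≈ 1.14

Pipe A: V = Q/A = 0.0211/0.04011 = 0.526 m/s; Re = 4.72e+04; ε/D = 8.41e-06; Haaland → f = 0.021; ΔP_A = f(L/D)(ρV²/2) = 125 Pa.
Pipe B: V = Q/A = 0.0211/0.1012 = 0.2085 m/s; Re = 2.971e+04; ε/D = 0.00279; Haaland → f = 0.02937; ΔP_B = f(L/D)(ρV²/2) = 109.9 Pa.
ΔP_A/ΔP_B = 125/109.9 = 1.14.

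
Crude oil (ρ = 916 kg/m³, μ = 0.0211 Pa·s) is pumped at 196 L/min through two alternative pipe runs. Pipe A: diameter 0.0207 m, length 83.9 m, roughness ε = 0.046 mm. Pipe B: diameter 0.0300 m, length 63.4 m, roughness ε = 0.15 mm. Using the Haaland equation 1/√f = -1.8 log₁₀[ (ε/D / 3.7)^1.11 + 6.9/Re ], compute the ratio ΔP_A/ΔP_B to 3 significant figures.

ΔP_A/ΔP_B ≈ 7.20

Pipe A: V = Q/A = 0.003267/0.0003365 = 9.707 m/s; Re = 8723; ε/D = 0.00222; Haaland → f = 0.03485; ΔP_A = f(L/D)(ρV²/2) = 6.095e+06 Pa.
Pipe B: V = Q/A = 0.003267/0.0007069 = 4.621 m/s; Re = 6019; ε/D = 0.005; Haaland → f = 0.04097; ΔP_B = f(L/D)(ρV²/2) = 8.469e+05 Pa.
ΔP_A/ΔP_B = 6.095e+06/8.469e+05 = 7.20.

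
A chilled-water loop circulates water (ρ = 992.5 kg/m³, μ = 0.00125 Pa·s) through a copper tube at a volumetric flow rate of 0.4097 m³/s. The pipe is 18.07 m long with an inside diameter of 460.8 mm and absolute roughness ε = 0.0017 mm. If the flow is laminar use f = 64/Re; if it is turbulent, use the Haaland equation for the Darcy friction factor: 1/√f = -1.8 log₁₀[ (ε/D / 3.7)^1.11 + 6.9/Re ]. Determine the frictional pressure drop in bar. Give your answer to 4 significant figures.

Cross-sectional area A = πD²/4 = π(0.4608)²/4 = 0.1668 m²; mean velocity V = Q/A = 0.4097/0.1668 = 2.457 m/s.
Reynolds number Re = ρVD/μ = 992.5 · 2.457 · 0.4608 / 0.00125 = 8.988e+05.
Re > 4000 → turbulent. Relative roughness ε/D = 1.7e-06/0.4608 = 3.69e-06. Haaland: 1/√f = -1.8 log₁₀[(3.69e-06/3.7)^1.11 + 6.9/8.988e+05] = -1.8 log₁₀[2.18e-07 + 7.68e-06] = 9.185, so f = 0.01185.
Darcy-Weisbach: ΔP = f(L/D)(ρV²/2) = 0.01185·(18.07/0.4608)·(992.5·2.457²/2) = 0.01185·39.21·2995 = 1392 Pa.
ΔP = 1392 Pa = 0.01392 bar.

ΔP ≈ 0.01392 bar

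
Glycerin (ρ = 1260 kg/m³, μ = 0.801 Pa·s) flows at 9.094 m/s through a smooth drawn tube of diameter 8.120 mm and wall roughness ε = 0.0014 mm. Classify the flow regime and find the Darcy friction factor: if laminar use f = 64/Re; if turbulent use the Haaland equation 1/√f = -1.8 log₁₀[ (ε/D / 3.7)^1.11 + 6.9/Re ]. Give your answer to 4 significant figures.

Re = ρVD/μ = 1260·9.094·0.00812/0.801 = 116.2.
Re < 2300 → laminar, so f = 64/Re = 0.551 (roughness is irrelevant in laminar flow).

f ≈ 0.5510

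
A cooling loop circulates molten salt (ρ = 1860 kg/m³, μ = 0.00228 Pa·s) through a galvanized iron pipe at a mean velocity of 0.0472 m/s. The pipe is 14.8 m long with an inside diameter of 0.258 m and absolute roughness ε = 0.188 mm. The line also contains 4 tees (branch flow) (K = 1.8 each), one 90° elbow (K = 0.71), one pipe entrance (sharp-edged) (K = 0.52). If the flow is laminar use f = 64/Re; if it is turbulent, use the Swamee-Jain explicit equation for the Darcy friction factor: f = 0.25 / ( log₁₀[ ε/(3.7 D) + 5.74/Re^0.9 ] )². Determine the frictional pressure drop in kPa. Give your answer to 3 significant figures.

Reynolds number Re = ρVD/μ = 1860 · 0.0472 · 0.258 / 0.00228 = 9934.
Re > 4000 → turbulent. Relative roughness ε/D = 0.000188/0.258 = 0.000729. Swamee-Jain: f = 0.25/(log₁₀[0.000729/3.7 + 5.74/9934^0.9])² = 0.25/(log₁₀[0.000197 + 0.00145])² = 0.25/(-2.783)² = 0.03227.
Total minor-loss coefficient ΣK = 4·1.8 + 1·0.71 + 1·0.52 = 8.43.
ΔP = [f·L/D + ΣK]·(ρV²/2) = [0.03227·14.8/0.258 + 8.43]·(1860·0.0472²/2) = [1.851 + 8.43]·2.072 = 21.3 Pa.
ΔP = 21.3 Pa = 0.0213 kPa.

ΔP ≈ 0.0213 kPa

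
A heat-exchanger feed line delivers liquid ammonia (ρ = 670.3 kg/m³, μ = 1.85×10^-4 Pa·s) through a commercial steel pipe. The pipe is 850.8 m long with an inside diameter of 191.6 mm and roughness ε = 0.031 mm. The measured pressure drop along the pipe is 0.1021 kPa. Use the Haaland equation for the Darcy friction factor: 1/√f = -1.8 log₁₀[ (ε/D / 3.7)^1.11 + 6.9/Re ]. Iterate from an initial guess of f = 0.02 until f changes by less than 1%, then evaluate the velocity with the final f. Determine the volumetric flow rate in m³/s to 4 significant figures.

Rearranging Darcy-Weisbach: V = √(2·ΔP·D/(f·L·ρ)). With ε/D = 3.1e-05/0.1916 = 0.000162, iterate starting from f = 0.02:
  f = 0.02 → V = √(2·102.1·0.1916/(0.02·850.8·670.3)) = 0.05857 m/s; Re = ρVD/μ = 4.066e+04; f → 0.02213
  f = 0.02213 → V = 0.05568 m/s; Re = 3.865e+04; f → 0.02237
  f = 0.02237 → V = 0.05538 m/s; Re = 3.844e+04; f → 0.0224
Converged (Δf/f < 1%). With the final f = 0.0224: V = √(2·102.1·0.1916/(0.0224·850.8·670.3)) = 0.05535 m/s.
Q = V·A = 0.05535·(π/4·0.1916²) = 0.001596 m³/s = 0.001596 m³/s.

Q ≈ 0.001596 m³/s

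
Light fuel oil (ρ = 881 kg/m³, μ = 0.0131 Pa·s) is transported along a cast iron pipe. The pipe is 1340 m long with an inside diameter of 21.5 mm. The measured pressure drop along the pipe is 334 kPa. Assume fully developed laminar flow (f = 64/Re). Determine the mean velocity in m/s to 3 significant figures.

V ≈ 0.275 m/s

For laminar flow, f = 64/Re with Re = ρVD/μ, so Darcy-Weisbach reduces to ΔP = 32μLV/D². Solving for V: V = ΔP·D²/(32μL) = 3.34e+05·(0.0215)²/(32·0.0131·1340) = 0.2749 m/s.
Check: Re = ρVD/μ = 881·0.2749·0.0215/0.0131 = 397.4 < 2300, so the laminar assumption holds.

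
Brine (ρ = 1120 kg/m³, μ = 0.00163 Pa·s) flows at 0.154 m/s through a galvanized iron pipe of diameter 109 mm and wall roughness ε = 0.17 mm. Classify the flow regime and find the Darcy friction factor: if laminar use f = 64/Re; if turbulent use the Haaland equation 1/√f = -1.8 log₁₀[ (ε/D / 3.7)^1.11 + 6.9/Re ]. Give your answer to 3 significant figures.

f ≈ 0.0319

Re = ρVD/μ = 1120·0.154·0.109/0.00163 = 1.153e+04.
Re > 4000 → turbulent. ε/D = 0.00017/0.109 = 0.00156; Haaland: 1/√f = -1.8 log₁₀[0.000179 + 0.000598] = 5.597, so f = 0.03193.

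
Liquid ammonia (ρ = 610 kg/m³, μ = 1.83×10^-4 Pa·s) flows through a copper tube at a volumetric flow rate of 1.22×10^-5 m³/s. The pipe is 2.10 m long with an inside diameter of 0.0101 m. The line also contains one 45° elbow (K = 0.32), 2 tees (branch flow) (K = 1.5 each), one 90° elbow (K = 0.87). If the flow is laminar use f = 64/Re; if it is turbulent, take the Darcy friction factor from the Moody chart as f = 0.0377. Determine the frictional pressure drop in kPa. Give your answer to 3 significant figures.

Cross-sectional area A = πD²/4 = π(0.0101)²/4 = 8.012e-05 m²; mean velocity V = Q/A = 1.22e-05/8.012e-05 = 0.1523 m/s.
Reynolds number Re = ρVD/μ = 610 · 0.1523 · 0.0101 / 0.000183 = 5127.
Re > 4000 → turbulent; use the Moody-chart value f = 0.0377.
Total minor-loss coefficient ΣK = 1·0.32 + 2·1.5 + 1·0.87 = 4.19.
ΔP = [f·L/D + ΣK]·(ρV²/2) = [0.0377·2.1/0.0101 + 4.19]·(610·0.1523²/2) = [7.839 + 4.19]·7.072 = 85.07 Pa.
ΔP = 85.07 Pa = 0.0851 kPa.

ΔP ≈ 0.0851 kPa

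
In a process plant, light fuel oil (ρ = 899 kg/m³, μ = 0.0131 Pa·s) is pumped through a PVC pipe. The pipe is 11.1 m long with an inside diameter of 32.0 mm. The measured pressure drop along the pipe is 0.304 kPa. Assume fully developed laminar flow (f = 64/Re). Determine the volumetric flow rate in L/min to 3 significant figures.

Q ≈ 3.23 L/min

For laminar flow, f = 64/Re with Re = ρVD/μ, so Darcy-Weisbach reduces to ΔP = 32μLV/D². Solving for V: V = ΔP·D²/(32μL) = 304·(0.032)²/(32·0.0131·11.1) = 0.0669 m/s.
Check: Re = ρVD/μ = 899·0.0669·0.032/0.0131 = 146.9 < 2300, so the laminar assumption holds.
Q = V·A = 0.0669·(π/4·0.032²) = 5.38e-05 m³/s = 3.23 L/min.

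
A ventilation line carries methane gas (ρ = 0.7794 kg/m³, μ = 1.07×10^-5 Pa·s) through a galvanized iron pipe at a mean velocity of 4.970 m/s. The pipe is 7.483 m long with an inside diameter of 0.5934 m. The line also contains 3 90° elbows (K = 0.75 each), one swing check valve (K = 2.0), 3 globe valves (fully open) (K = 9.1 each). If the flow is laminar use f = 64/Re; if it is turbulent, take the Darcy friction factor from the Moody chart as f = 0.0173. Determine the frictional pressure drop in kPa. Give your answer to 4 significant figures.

Reynolds number Re = ρVD/μ = 0.7794 · 4.97 · 0.5934 / 1.07e-05 = 2.148e+05.
Re > 4000 → turbulent; use the Moody-chart value f = 0.0173.
Total minor-loss coefficient ΣK = 3·0.75 + 1·2 + 3·9.1 = 31.5.
ΔP = [f·L/D + ΣK]·(ρV²/2) = [0.0173·7.483/0.5934 + 31.5]·(0.7794·4.97²/2) = [0.2182 + 31.5]·9.626 = 305.8 Pa.
ΔP = 305.8 Pa = 0.3058 kPa.

ΔP ≈ 0.3058 kPa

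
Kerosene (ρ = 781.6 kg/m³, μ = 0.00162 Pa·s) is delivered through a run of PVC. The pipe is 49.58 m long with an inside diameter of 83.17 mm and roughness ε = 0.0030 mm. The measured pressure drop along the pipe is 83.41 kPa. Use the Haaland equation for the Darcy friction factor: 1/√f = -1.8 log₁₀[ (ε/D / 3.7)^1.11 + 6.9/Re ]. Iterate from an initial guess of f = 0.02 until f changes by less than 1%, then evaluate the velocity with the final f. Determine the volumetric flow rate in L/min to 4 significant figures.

Q ≈ 1548 L/min

Rearranging Darcy-Weisbach: V = √(2·ΔP·D/(f·L·ρ)). With ε/D = 3e-06/0.08317 = 3.61e-05, iterate starting from f = 0.02:
  f = 0.02 → V = √(2·8.341e+04·0.08317/(0.02·49.58·781.6)) = 4.231 m/s; Re = ρVD/μ = 1.698e+05; f → 0.01622
  f = 0.01622 → V = 4.699 m/s; Re = 1.885e+05; f → 0.0159
  f = 0.0159 → V = 4.745 m/s; Re = 1.904e+05; f → 0.01588
Converged (Δf/f < 1%). With the final f = 0.01588: V = √(2·8.341e+04·0.08317/(0.01588·49.58·781.6)) = 4.749 m/s.
Q = V·A = 4.749·(π/4·0.08317²) = 0.0258 m³/s = 1548 L/min.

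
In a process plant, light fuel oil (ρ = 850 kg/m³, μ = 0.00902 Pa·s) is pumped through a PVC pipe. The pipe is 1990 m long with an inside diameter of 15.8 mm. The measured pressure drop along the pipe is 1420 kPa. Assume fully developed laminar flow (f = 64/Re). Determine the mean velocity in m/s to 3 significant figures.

V ≈ 0.617 m/s

For laminar flow, f = 64/Re with Re = ρVD/μ, so Darcy-Weisbach reduces to ΔP = 32μLV/D². Solving for V: V = ΔP·D²/(32μL) = 1.42e+06·(0.0158)²/(32·0.00902·1990) = 0.6172 m/s.
Check: Re = ρVD/μ = 850·0.6172·0.0158/0.00902 = 918.9 < 2300, so the laminar assumption holds.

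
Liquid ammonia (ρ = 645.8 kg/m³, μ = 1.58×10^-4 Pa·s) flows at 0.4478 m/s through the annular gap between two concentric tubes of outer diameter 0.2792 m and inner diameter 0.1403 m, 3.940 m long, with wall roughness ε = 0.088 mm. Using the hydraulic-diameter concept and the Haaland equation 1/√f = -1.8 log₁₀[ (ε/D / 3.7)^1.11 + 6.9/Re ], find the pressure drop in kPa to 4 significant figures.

ΔP ≈ 0.03489 kPa

Hydraulic diameter D_h = 4A/P = D_o - D_i = 0.2792 - 0.1403 = 0.1389 m.
Re = ρVD_h/μ = 645.8·0.4478·0.1389/0.000158 = 2.542e+05.
ε/D_h = 8.8e-05/0.1389 = 0.000634; Haaland gives 1/√f = -1.8 log₁₀[6.6e-05+2.71e-05] = 7.256, so f = 0.01899.
ΔP = f(L/D_h)(ρV²/2) = 0.01899·3.94/0.1389·64.75 = 34.89 Pa.
ΔP = 0.03489 kPa.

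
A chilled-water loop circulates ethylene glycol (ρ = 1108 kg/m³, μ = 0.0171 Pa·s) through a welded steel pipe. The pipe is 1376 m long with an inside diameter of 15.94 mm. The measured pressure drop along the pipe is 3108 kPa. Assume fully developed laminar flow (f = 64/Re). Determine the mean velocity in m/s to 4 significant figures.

For laminar flow, f = 64/Re with Re = ρVD/μ, so Darcy-Weisbach reduces to ΔP = 32μLV/D². Solving for V: V = ΔP·D²/(32μL) = 3.108e+06·(0.01594)²/(32·0.0171·1376) = 1.049 m/s.
Check: Re = ρVD/μ = 1108·1.049·0.01594/0.0171 = 1083 < 2300, so the laminar assumption holds.

V ≈ 1.049 m/s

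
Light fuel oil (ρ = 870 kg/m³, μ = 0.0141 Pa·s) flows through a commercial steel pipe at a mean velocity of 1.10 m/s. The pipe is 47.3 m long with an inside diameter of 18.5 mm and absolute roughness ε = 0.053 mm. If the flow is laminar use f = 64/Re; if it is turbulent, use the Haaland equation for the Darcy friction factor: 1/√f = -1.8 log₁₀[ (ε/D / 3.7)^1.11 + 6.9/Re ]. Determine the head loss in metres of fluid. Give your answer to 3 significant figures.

Reynolds number Re = ρVD/μ = 870 · 1.1 · 0.0185 / 0.0141 = 1256.
Re < 2300 → laminar flow, so f = 64/Re = 64/1256 = 0.05097 (the turbulent correlation is not needed).
Darcy-Weisbach: ΔP = f(L/D)(ρV²/2) = 0.05097·(47.3/0.0185)·(870·1.1²/2) = 0.05097·2557·526.4 = 6.859e+04 Pa.
Head loss h_f = ΔP/(ρg) = 6.859e+04/(870·9.81) = 8.04 m.

h_f ≈ 8.04 m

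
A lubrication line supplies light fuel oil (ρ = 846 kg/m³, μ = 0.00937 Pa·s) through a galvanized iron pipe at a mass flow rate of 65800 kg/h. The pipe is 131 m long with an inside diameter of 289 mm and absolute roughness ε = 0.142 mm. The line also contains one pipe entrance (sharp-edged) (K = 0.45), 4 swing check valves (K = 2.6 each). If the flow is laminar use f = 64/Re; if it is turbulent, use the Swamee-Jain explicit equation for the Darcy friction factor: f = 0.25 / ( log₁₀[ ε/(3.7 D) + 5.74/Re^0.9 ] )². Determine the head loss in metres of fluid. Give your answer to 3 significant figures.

ṁ = 65800 kg/h = 65800/3600 = 18.28 kg/s.
A = πD²/4 = π(0.289)²/4 = 0.0656 m²; mean velocity V = ṁ/(ρA) = 18.28/(846 · 0.0656) = 0.3294 m/s.
Reynolds number Re = ρVD/μ = 846 · 0.3294 · 0.289 / 0.00937 = 8594.
Re > 4000 → turbulent. Relative roughness ε/D = 0.000142/0.289 = 0.000491. Swamee-Jain: f = 0.25/(log₁₀[0.000491/3.7 + 5.74/8594^0.9])² = 0.25/(log₁₀[0.000133 + 0.00165])² = 0.25/(-2.748)² = 0.0331.
Total minor-loss coefficient ΣK = 1·0.45 + 4·2.6 = 10.8.
ΔP = [f·L/D + ΣK]·(ρV²/2) = [0.0331·131/0.289 + 10.8]·(846·0.3294²/2) = [15 + 10.8]·45.89 = 1186 Pa.
Head loss h_f = ΔP/(ρg) = 1186/(846·9.81) = 0.143 m.

h_f ≈ 0.143 m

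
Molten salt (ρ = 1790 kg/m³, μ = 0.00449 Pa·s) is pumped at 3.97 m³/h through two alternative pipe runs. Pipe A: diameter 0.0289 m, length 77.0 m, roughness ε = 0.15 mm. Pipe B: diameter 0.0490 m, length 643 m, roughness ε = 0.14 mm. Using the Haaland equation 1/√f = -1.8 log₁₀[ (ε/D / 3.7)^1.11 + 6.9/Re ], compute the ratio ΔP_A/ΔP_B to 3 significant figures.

ΔP_A/ΔP_B ≈ 1.72

Pipe A: V = Q/A = 0.001103/0.000656 = 1.681 m/s; Re = 1.937e+04; ε/D = 0.00519; Haaland → f = 0.03466; ΔP_A = f(L/D)(ρV²/2) = 2.336e+05 Pa.
Pipe B: V = Q/A = 0.001103/0.001886 = 0.5848 m/s; Re = 1.142e+04; ε/D = 0.00286; Haaland → f = 0.03384; ΔP_B = f(L/D)(ρV²/2) = 1.359e+05 Pa.
ΔP_A/ΔP_B = 2.336e+05/1.359e+05 = 1.72.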